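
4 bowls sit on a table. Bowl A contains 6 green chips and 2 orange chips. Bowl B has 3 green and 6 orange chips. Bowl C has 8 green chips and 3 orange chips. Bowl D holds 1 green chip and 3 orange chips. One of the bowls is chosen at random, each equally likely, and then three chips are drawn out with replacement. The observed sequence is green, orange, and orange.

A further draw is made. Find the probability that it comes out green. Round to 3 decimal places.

0.408

Under each hypothesis, the probability of the observed sequence is: P(data | bowl A) = (6/8)(2/8)(2/8) = 0.046875; P(data | bowl B) = (3/9)(6/9)(6/9) = 0.14815; P(data | bowl C) = (8/11)(3/11)(3/11) = 0.054095; P(data | bowl D) = (1/4)(3/4)(3/4) = 0.14062.
The prior-weighted likelihoods are 1/4 · 0.046875 = 0.011719, 1/4 · 0.14815 = 0.037037, 1/4 · 0.054095 = 0.013524, 1/4 · 0.14062 = 0.035156; summing to 0.097436.
Normalising, the posterior is P(bowl A | data) = 0.12027, P(bowl B | data) = 0.38012, P(bowl C | data) = 0.1388, P(bowl D | data) = 0.36081.
So P(green next | data) = Σ P(green next | H) P(H | data) = (3/4)(0.12027) + (1/3)(0.38012) + (8/11)(0.1388) + (1/4)(0.36081) = 0.40806.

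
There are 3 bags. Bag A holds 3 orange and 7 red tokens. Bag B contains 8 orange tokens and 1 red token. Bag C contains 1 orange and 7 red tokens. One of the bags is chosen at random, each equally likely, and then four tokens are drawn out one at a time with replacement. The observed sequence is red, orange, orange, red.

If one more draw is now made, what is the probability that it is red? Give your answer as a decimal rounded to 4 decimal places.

Under each hypothesis, the probability of the observed sequence is: P(data | bag A) = (7/10)(3/10)(3/10)(7/10) = 0.0441; P(data | bag B) = (1/9)(8/9)(8/9)(1/9) = 0.0097546; P(data | bag C) = (7/8)(1/8)(1/8)(7/8) = 0.011963.
The prior-weighted likelihoods are 1/3 · 0.0441 = 0.0147, 1/3 · 0.0097546 = 0.0032515, 1/3 · 0.011963 = 0.0039876; with total 0.021939.
Normalising, the posterior is P(bag A | data) = 0.67003, P(bag B | data) = 0.14821, P(bag C | data) = 0.18176.
Averaging over the posterior, P(red next | data) = (7/10)(0.67003) + (1/9)(0.14821) + (7/8)(0.18176) = 0.64453.

0.6445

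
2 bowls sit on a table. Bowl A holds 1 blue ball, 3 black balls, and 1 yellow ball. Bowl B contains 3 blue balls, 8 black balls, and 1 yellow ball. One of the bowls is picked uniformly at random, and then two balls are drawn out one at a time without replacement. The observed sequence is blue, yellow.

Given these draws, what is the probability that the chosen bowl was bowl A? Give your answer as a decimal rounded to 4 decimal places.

For each hypothesis, P(data | H) works out to: P(data | bowl A) = (1/5)(1/4) = 1/20; P(data | bowl B) = (3/12)(1/11) = 1/44.
Multiplying each by its prior: 1/2 · 1/20 = 1/40, 1/2 · 1/44 = 1/88; these sum to 2/55.
Hence P(bowl A | data) = (1/40) / (2/55) = 11/16.

0.6875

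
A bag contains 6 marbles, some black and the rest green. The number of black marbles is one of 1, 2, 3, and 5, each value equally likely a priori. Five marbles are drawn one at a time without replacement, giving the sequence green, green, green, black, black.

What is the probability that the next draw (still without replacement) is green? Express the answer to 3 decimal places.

0.571

Under each hypothesis, the probability of the observed sequence is: P(data | r = 1) = (5/6)(4/5)(3/4)(1/3)(0/2) = 0; P(data | r = 2) = (4/6)(3/5)(2/4)(2/3)(1/2) = 1/15; P(data | r = 3) = (3/6)(2/5)(1/4)(3/3)(2/2) = 1/20; P(data | r = 5) = (1/6)(0/5) = 0.
Weighting by the prior gives 1/4 · 0 = 0, 1/4 · 1/15 = 1/60, 1/4 · 1/20 = 1/80, 1/4 · 0 = 0; these sum to 7/240.
Normalising, the posterior is P(r = 1 | data) = 0, P(r = 2 | data) = 4/7, P(r = 3 | data) = 3/7, P(r = 5 | data) = 0.
So P(green next | data) = Σ P(green next | H) P(H | data) = (1)(4/7) + (0)(3/7) = 4/7.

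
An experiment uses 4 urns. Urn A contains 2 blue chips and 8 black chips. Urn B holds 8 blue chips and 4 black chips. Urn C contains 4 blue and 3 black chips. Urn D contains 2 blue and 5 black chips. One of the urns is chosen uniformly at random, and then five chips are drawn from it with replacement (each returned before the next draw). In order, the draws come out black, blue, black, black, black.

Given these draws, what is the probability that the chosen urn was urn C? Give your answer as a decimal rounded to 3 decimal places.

0.105

Compute the likelihood of the observed sequence for each case: P(data | urn A) = (8/10)(2/10)(8/10)(8/10)(8/10) = 0.08192; P(data | urn B) = (4/12)(8/12)(4/12)(4/12)(4/12) = 0.0082305; P(data | urn C) = (3/7)(4/7)(3/7)(3/7)(3/7) = 0.019278; P(data | urn D) = (5/7)(2/7)(5/7)(5/7)(5/7) = 0.074374.
Multiplying each by its prior: 1/4 · 0.08192 = 0.02048, 1/4 · 0.0082305 = 0.0020576, 1/4 · 0.019278 = 0.0048194, 1/4 · 0.074374 = 0.018593; with total 0.04595.
Hence P(urn C | data) = (0.0048194) / (0.04595) = 0.10488.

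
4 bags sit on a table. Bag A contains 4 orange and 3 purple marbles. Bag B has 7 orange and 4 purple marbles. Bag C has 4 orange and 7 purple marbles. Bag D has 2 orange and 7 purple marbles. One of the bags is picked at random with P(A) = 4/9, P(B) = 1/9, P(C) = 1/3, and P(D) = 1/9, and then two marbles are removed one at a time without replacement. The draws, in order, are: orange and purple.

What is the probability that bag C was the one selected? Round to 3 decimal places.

Under each hypothesis, the probability of the observed sequence is: P(data | bag A) = (4/7)(3/6) = 0.28571; P(data | bag B) = (7/11)(4/10) = 0.25455; P(data | bag C) = (4/11)(7/10) = 0.25455; P(data | bag D) = (2/9)(7/8) = 0.19444.
Weighting by the prior gives 4/9 · 0.28571 = 0.12698, 1/9 · 0.25455 = 0.028283, 1/3 · 0.25455 = 0.084848, 1/9 · 0.19444 = 0.021605; summing to 0.26172.
So P(bag C | data) = (0.084848) / (0.26172) = 0.3242.

0.324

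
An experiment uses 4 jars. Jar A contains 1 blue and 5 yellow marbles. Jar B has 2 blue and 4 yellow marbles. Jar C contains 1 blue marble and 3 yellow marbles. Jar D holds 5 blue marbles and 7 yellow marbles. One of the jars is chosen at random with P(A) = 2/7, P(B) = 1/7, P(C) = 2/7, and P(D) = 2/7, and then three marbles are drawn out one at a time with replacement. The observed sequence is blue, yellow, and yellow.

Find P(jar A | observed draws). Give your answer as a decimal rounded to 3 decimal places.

0.245

For each hypothesis, P(data | H) works out to: P(data | jar A) = (1/6)(5/6)(5/6) = 0.11574; P(data | jar B) = (2/6)(4/6)(4/6) = 0.14815; P(data | jar C) = (1/4)(3/4)(3/4) = 0.14062; P(data | jar D) = (5/12)(7/12)(7/12) = 0.14178.
The prior-weighted likelihoods are 2/7 · 0.11574 = 0.033069, 1/7 · 0.14815 = 0.021164, 2/7 · 0.14062 = 0.040179, 2/7 · 0.14178 = 0.040509; with total 0.13492.
By Bayes' rule, P(jar A | data) = (0.033069) / (0.13492) = 0.2451.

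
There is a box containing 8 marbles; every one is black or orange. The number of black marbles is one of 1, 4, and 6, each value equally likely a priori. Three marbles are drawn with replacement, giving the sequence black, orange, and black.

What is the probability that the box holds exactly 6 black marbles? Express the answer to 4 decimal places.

0.5035

Compute the likelihood of the observed sequence for each case: P(data | r = 1) = (1/8)(7/8)(1/8) = 0.013672; P(data | r = 4) = (4/8)(4/8)(4/8) = 0.125; P(data | r = 6) = (6/8)(2/8)(6/8) = 0.14062.
Weighting by the prior gives 1/3 · 0.013672 = 0.0045573, 1/3 · 0.125 = 0.041667, 1/3 · 0.14062 = 0.046875; these sum to 0.093099.
Therefore the posterior P(r = 6 | data) = (0.046875) / (0.093099) = 0.5035.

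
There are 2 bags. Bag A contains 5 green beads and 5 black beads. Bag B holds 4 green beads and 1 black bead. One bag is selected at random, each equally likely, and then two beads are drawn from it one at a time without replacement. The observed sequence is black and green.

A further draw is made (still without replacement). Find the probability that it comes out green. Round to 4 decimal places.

0.7093

The likelihood of the observed sequence under each hypothesis: P(data | bag A) = (5/10)(5/9) = 5/18; P(data | bag B) = (1/5)(4/4) = 1/5.
Weighting by the prior gives 1/2 · 5/18 = 5/36, 1/2 · 1/5 = 1/10; these sum to 43/180.
Dividing through by the total gives posterior P(bag A | data) = 25/43, P(bag B | data) = 18/43.
Averaging over the posterior, P(green next | data) = (1/2)(25/43) + (1)(18/43) = 61/86.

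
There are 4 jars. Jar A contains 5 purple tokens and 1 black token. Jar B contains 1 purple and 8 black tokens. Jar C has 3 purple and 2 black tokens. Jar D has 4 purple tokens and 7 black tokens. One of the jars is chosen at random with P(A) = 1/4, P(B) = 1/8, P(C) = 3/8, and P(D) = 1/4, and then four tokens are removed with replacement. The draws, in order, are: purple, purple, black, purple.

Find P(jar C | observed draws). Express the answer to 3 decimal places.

The likelihood of the observed sequence under each hypothesis: P(data | jar A) = (5/6)(5/6)(1/6)(5/6) = 0.096451; P(data | jar B) = (1/9)(1/9)(8/9)(1/9) = 0.0012193; P(data | jar C) = (3/5)(3/5)(2/5)(3/5) = 0.0864; P(data | jar D) = (4/11)(4/11)(7/11)(4/11) = 0.030599.
Weighting by the prior gives 1/4 · 0.096451 = 0.024113, 1/8 · 0.0012193 = 0.00015242, 3/8 · 0.0864 = 0.0324, 1/4 · 0.030599 = 0.0076498; summing to 0.064315.
So P(jar C | data) = (0.0324) / (0.064315) = 0.50377.

0.504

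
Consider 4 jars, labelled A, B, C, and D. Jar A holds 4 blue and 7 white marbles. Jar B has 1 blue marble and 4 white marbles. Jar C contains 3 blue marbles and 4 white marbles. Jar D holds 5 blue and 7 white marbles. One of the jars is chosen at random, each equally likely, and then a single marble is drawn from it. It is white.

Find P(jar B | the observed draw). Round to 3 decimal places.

Compute the likelihood of this draw for each case: P(data | jar A) = (7/11) = 0.63636; P(data | jar B) = (4/5) = 0.8; P(data | jar C) = (4/7) = 0.57143; P(data | jar D) = (7/12) = 0.58333.
Weighting by the prior gives 1/4 · 0.63636 = 0.15909, 1/4 · 0.8 = 0.2, 1/4 · 0.57143 = 0.14286, 1/4 · 0.58333 = 0.14583; summing to 0.64778.
Therefore the posterior P(jar B | data) = (0.2) / (0.64778) = 0.30875.

0.309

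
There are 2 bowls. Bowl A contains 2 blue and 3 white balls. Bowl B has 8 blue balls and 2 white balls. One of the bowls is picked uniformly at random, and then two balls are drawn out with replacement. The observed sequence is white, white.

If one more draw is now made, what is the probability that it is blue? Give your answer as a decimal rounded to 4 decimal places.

0.4400

Under each hypothesis, the probability of the observed sequence is: P(data | bowl A) = (3/5)(3/5) = 9/25; P(data | bowl B) = (2/10)(2/10) = 1/25.
Multiplying each by its prior: 1/2 · 9/25 = 9/50, 1/2 · 1/25 = 1/50; with total 1/5.
The posterior is then P(bowl A | data) = 9/10, P(bowl B | data) = 1/10.
Averaging over the posterior, P(blue next | data) = (2/5)(9/10) + (4/5)(1/10) = 11/25.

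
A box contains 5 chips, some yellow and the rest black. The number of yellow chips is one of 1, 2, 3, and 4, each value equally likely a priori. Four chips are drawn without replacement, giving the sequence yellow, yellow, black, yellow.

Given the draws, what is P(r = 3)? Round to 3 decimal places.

0.333

Compute the likelihood of the observed sequence for each case: P(data | r = 1) = (1/5)(0/4) = 0; P(data | r = 2) = (2/5)(1/4)(3/3)(0/2) = 0; P(data | r = 3) = (3/5)(2/4)(2/3)(1/2) = 1/10; P(data | r = 4) = (4/5)(3/4)(1/3)(2/2) = 1/5.
Multiplying each by its prior: 1/4 · 0 = 0, 1/4 · 0 = 0, 1/4 · 1/10 = 1/40, 1/4 · 1/5 = 1/20; with total 3/40.
Hence P(r = 3 | data) = (1/40) / (3/40) = 1/3.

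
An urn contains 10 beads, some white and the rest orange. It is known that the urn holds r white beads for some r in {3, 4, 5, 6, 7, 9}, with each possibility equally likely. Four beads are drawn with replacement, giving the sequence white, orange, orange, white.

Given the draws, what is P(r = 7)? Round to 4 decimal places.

0.1609

For each hypothesis, P(data | H) works out to: P(data | r = 3) = (3/10)(7/10)(7/10)(3/10) = 0.0441; P(data | r = 4) = (4/10)(6/10)(6/10)(4/10) = 0.0576; P(data | r = 5) = (5/10)(5/10)(5/10)(5/10) = 0.0625; P(data | r = 6) = (6/10)(4/10)(4/10)(6/10) = 0.0576; P(data | r = 7) = (7/10)(3/10)(3/10)(7/10) = 0.0441; P(data | r = 9) = (9/10)(1/10)(1/10)(9/10) = 0.0081.
Weighting by the prior gives 1/6 · 0.0441 = 0.00735, 1/6 · 0.0576 = 0.0096, 1/6 · 0.0625 = 0.010417, 1/6 · 0.0576 = 0.0096, 1/6 · 0.0441 = 0.00735, 1/6 · 0.0081 = 0.00135; these sum to 0.045667.
Therefore the posterior P(r = 7 | data) = (0.00735) / (0.045667) = 0.16095.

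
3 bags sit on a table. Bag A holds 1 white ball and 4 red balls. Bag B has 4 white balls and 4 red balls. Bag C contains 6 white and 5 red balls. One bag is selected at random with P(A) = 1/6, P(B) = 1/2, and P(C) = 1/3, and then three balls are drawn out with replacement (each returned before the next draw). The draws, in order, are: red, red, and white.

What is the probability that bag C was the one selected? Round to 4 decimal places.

0.3094

Compute the likelihood of the observed sequence for each case: P(data | bag A) = (4/5)(4/5)(1/5) = 0.128; P(data | bag B) = (4/8)(4/8)(4/8) = 0.125; P(data | bag C) = (5/11)(5/11)(6/11) = 0.1127.
Weighting by the prior gives 1/6 · 0.128 = 0.021333, 1/2 · 0.125 = 0.0625, 1/3 · 0.1127 = 0.037566; summing to 0.1214.
By Bayes' rule, P(bag C | data) = (0.037566) / (0.1214) = 0.30944.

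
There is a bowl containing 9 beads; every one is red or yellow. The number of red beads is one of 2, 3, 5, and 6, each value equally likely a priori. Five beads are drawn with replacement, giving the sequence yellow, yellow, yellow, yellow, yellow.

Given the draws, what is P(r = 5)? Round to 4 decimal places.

0.0396

For each hypothesis, P(data | H) works out to: P(data | r = 2) = (7/9)(7/9)(7/9)(7/9)(7/9) = 0.28463; P(data | r = 3) = (6/9)(6/9)(6/9)(6/9)(6/9) = 0.13169; P(data | r = 5) = (4/9)(4/9)(4/9)(4/9)(4/9) = 0.017342; P(data | r = 6) = (3/9)(3/9)(3/9)(3/9)(3/9) = 0.0041152.
The prior-weighted likelihoods are 1/4 · 0.28463 = 0.071157, 1/4 · 0.13169 = 0.032922, 1/4 · 0.017342 = 0.0043354, 1/4 · 0.0041152 = 0.0010288; with total 0.10944.
So P(r = 5 | data) = (0.0043354) / (0.10944) = 0.039613.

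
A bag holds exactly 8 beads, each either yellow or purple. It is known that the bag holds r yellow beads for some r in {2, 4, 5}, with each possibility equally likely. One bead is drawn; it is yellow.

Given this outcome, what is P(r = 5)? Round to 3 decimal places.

0.455

The likelihood of this draw under each hypothesis: P(data | r = 2) = (2/8) = 1/4; P(data | r = 4) = (4/8) = 1/2; P(data | r = 5) = (5/8) = 5/8.
Weighting by the prior gives 1/3 · 1/4 = 1/12, 1/3 · 1/2 = 1/6, 1/3 · 5/8 = 5/24; these sum to 11/24.
By Bayes' rule, P(r = 5 | data) = (5/24) / (11/24) = 5/11.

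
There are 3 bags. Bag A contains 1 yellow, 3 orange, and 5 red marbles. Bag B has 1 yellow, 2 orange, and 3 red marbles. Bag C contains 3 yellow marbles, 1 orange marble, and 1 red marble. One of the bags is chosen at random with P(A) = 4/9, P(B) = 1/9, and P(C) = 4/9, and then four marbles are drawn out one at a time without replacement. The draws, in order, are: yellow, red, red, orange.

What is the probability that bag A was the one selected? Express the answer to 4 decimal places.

0.7042

Under each hypothesis, the probability of the observed sequence is: P(data | bag A) = (1/9)(5/8)(4/7)(3/6) = 0.019841; P(data | bag B) = (1/6)(3/5)(2/4)(2/3) = 0.033333; P(data | bag C) = (3/5)(1/4)(0/3) = 0.
Multiplying each by its prior: 4/9 · 0.019841 = 0.0088183, 1/9 · 0.033333 = 0.0037037, 4/9 · 0 = 0; these sum to 0.012522.
Hence P(bag A | data) = (0.0088183) / (0.012522) = 0.70423.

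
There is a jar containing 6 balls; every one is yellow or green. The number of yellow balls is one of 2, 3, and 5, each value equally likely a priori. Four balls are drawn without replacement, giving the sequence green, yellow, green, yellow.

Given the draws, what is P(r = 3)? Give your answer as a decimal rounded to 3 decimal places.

0.600

The likelihood of the observed sequence under each hypothesis: P(data | r = 2) = (4/6)(2/5)(3/4)(1/3) = 1/15; P(data | r = 3) = (3/6)(3/5)(2/4)(2/3) = 1/10; P(data | r = 5) = (1/6)(5/5)(0/4) = 0.
Weighting by the prior gives 1/3 · 1/15 = 1/45, 1/3 · 1/10 = 1/30, 1/3 · 0 = 0; summing to 1/18.
So P(r = 3 | data) = (1/30) / (1/18) = 3/5.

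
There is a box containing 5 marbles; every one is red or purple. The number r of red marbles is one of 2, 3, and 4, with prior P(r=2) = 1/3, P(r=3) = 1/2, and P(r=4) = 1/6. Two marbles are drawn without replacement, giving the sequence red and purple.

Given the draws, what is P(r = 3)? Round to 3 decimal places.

0.529

Compute the likelihood of the observed sequence for each case: P(data | r = 2) = (2/5)(3/4) = 3/10; P(data | r = 3) = (3/5)(2/4) = 3/10; P(data | r = 4) = (4/5)(1/4) = 1/5.
Multiplying each by its prior: 1/3 · 3/10 = 1/10, 1/2 · 3/10 = 3/20, 1/6 · 1/5 = 1/30; these sum to 17/60.
By Bayes' rule, P(r = 3 | data) = (3/20) / (17/60) = 9/17.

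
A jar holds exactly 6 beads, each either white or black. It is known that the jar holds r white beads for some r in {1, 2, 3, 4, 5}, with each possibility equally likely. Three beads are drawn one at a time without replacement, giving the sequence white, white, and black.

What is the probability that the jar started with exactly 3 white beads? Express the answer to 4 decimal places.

0.2571

Compute the likelihood of the observed sequence for each case: P(data | r = 1) = (1/6)(0/5) = 0; P(data | r = 2) = (2/6)(1/5)(4/4) = 1/15; P(data | r = 3) = (3/6)(2/5)(3/4) = 3/20; P(data | r = 4) = (4/6)(3/5)(2/4) = 1/5; P(data | r = 5) = (5/6)(4/5)(1/4) = 1/6.
Weighting by the prior gives 1/5 · 0 = 0, 1/5 · 1/15 = 1/75, 1/5 · 3/20 = 3/100, 1/5 · 1/5 = 1/25, 1/5 · 1/6 = 1/30; summing to 7/60.
Hence P(r = 3 | data) = (3/100) / (7/60) = 9/35.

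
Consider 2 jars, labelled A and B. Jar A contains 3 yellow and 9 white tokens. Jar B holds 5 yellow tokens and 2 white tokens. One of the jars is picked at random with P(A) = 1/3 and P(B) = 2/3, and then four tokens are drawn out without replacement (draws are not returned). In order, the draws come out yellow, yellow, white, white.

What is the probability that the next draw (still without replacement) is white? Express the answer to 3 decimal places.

The likelihood of the observed sequence under each hypothesis: P(data | jar A) = (3/12)(2/11)(9/10)(8/9) = 0.036364; P(data | jar B) = (5/7)(4/6)(2/5)(1/4) = 0.047619.
Multiplying each by its prior: 1/3 · 0.036364 = 0.012121, 2/3 · 0.047619 = 0.031746; with total 0.043867.
Dividing through by the total gives posterior P(jar A | data) = 0.27632, P(jar B | data) = 0.72368.
So P(white next | data) = Σ P(white next | H) P(H | data) = (7/8)(0.27632) + (0)(0.72368) = 0.24178.

0.242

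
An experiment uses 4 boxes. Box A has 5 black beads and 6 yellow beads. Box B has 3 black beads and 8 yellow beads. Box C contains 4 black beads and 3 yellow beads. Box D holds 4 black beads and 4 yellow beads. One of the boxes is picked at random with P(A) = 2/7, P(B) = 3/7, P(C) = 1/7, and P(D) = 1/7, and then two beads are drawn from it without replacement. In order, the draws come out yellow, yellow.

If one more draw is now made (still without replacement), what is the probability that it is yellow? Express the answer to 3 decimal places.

0.560

Under each hypothesis, the probability of the observed sequence is: P(data | box A) = (6/11)(5/10) = 0.27273; P(data | box B) = (8/11)(7/10) = 0.50909; P(data | box C) = (3/7)(2/6) = 0.14286; P(data | box D) = (4/8)(3/7) = 0.21429.
Weighting by the prior gives 2/7 · 0.27273 = 0.077922, 3/7 · 0.50909 = 0.21818, 1/7 · 0.14286 = 0.020408, 1/7 · 0.21429 = 0.030612; these sum to 0.34712.
Dividing through by the total gives posterior P(box A | data) = 0.22448, P(box B | data) = 0.62854, P(box C | data) = 0.058792, P(box D | data) = 0.088188.
Averaging over the posterior, P(yellow next | data) = (4/9)(0.22448) + (2/3)(0.62854) + (1/5)(0.058792) + (1/3)(0.088188) = 0.55995.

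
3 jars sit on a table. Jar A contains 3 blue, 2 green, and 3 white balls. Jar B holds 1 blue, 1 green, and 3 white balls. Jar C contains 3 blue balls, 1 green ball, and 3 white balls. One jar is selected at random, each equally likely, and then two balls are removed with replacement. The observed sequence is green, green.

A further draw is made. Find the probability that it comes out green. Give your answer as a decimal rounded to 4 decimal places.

Compute the likelihood of the observed sequence for each case: P(data | jar A) = (2/8)(2/8) = 0.0625; P(data | jar B) = (1/5)(1/5) = 0.04; P(data | jar C) = (1/7)(1/7) = 0.020408.
Weighting by the prior gives 1/3 · 0.0625 = 0.020833, 1/3 · 0.04 = 0.013333, 1/3 · 0.020408 = 0.0068027; summing to 0.040969.
Normalising, the posterior is P(jar A | data) = 0.50851, P(jar B | data) = 0.32545, P(jar C | data) = 0.16604.
So P(green next | data) = Σ P(green next | H) P(H | data) = (1/4)(0.50851) + (1/5)(0.32545) + (1/7)(0.16604) = 0.21594.

0.2159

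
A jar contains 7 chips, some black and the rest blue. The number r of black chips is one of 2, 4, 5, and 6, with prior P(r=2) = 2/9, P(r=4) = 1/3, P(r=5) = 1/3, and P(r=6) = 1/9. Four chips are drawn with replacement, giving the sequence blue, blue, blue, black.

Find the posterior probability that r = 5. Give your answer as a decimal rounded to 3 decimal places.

0.126

For each hypothesis, P(data | H) works out to: P(data | r = 2) = (5/7)(5/7)(5/7)(2/7) = 0.10412; P(data | r = 4) = (3/7)(3/7)(3/7)(4/7) = 0.044981; P(data | r = 5) = (2/7)(2/7)(2/7)(5/7) = 0.01666; P(data | r = 6) = (1/7)(1/7)(1/7)(6/7) = 0.002499.
The prior-weighted likelihoods are 2/9 · 0.10412 = 0.023139, 1/3 · 0.044981 = 0.014994, 1/3 · 0.01666 = 0.0055532, 1/9 · 0.002499 = 0.00027766; summing to 0.043963.
So P(r = 5 | data) = (0.0055532) / (0.043963) = 0.12632.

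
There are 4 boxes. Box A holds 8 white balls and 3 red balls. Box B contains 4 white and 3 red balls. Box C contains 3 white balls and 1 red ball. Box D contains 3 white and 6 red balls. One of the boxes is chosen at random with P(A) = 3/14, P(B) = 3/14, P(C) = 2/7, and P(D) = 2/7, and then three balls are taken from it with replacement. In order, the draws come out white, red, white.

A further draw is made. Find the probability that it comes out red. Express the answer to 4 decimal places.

For each hypothesis, P(data | H) works out to: P(data | box A) = (8/11)(3/11)(8/11) = 0.14425; P(data | box B) = (4/7)(3/7)(4/7) = 0.13994; P(data | box C) = (3/4)(1/4)(3/4) = 0.14062; P(data | box D) = (3/9)(6/9)(3/9) = 0.074074.
The prior-weighted likelihoods are 3/14 · 0.14425 = 0.030911, 3/14 · 0.13994 = 0.029988, 2/7 · 0.14062 = 0.040179, 2/7 · 0.074074 = 0.021164; these sum to 0.12224.
Normalising, the posterior is P(box A | data) = 0.25287, P(box B | data) = 0.24531, P(box C | data) = 0.32868, P(box D | data) = 0.17313.
So P(red next | data) = Σ P(red next | H) P(H | data) = (3/11)(0.25287) + (3/7)(0.24531) + (1/4)(0.32868) + (2/3)(0.17313) = 0.37169.

0.3717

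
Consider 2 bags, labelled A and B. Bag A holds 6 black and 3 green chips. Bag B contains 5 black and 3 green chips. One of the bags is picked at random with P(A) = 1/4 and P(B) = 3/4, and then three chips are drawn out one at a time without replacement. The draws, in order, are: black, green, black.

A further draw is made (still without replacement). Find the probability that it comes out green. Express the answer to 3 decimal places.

0.383

The likelihood of the observed sequence under each hypothesis: P(data | bag A) = (6/9)(3/8)(5/7) = 5/28; P(data | bag B) = (5/8)(3/7)(4/6) = 5/28.
Multiplying each by its prior: 1/4 · 5/28 = 5/112, 3/4 · 5/28 = 15/112; with total 5/28.
Dividing through by the total gives posterior P(bag A | data) = 1/4, P(bag B | data) = 3/4.
The predictive probability is P(green next | data) = (1/3)(1/4) + (2/5)(3/4) = 23/60.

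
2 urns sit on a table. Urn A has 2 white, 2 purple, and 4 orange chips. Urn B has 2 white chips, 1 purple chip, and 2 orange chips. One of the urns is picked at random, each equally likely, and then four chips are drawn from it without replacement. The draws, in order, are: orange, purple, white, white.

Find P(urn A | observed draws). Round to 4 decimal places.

0.2222

Under each hypothesis, the probability of the observed sequence is: P(data | urn A) = (4/8)(2/7)(2/6)(1/5) = 1/105; P(data | urn B) = (2/5)(1/4)(2/3)(1/2) = 1/30.
Multiplying each by its prior: 1/2 · 1/105 = 1/210, 1/2 · 1/30 = 1/60; summing to 3/140.
So P(urn A | data) = (1/210) / (3/140) = 2/9.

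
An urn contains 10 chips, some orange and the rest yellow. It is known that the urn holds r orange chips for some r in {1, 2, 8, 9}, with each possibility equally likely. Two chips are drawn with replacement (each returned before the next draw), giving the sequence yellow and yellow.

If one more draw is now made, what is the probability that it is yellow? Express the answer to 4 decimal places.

For each hypothesis, P(data | H) works out to: P(data | r = 1) = (9/10)(9/10) = 81/100; P(data | r = 2) = (8/10)(8/10) = 16/25; P(data | r = 8) = (2/10)(2/10) = 1/25; P(data | r = 9) = (1/10)(1/10) = 1/100.
Weighting by the prior gives 1/4 · 81/100 = 81/400, 1/4 · 16/25 = 4/25, 1/4 · 1/25 = 1/100, 1/4 · 1/100 = 1/400; with total 3/8.
The posterior is then P(r = 1 | data) = 27/50, P(r = 2 | data) = 32/75, P(r = 8 | data) = 2/75, P(r = 9 | data) = 1/150.
So P(yellow next | data) = Σ P(yellow next | H) P(H | data) = (9/10)(27/50) + (4/5)(32/75) + (1/5)(2/75) + (1/10)(1/150) = 5/6.

0.8333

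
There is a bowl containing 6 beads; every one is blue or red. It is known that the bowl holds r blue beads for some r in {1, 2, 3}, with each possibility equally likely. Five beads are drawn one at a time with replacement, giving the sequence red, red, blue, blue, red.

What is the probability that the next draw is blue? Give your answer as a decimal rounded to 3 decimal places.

The likelihood of the observed sequence under each hypothesis: P(data | r = 1) = (5/6)(5/6)(1/6)(1/6)(5/6) = 0.016075; P(data | r = 2) = (4/6)(4/6)(2/6)(2/6)(4/6) = 0.032922; P(data | r = 3) = (3/6)(3/6)(3/6)(3/6)(3/6) = 0.03125.
Weighting by the prior gives 1/3 · 0.016075 = 0.0053584, 1/3 · 0.032922 = 0.010974, 1/3 · 0.03125 = 0.010417; these sum to 0.026749.
Normalising, the posterior is P(r = 1 | data) = 0.20032, P(r = 2 | data) = 0.41026, P(r = 3 | data) = 0.38942.
The predictive probability is P(blue next | data) = (1/6)(0.20032) + (1/3)(0.41026) + (1/2)(0.38942) = 0.36485.

0.365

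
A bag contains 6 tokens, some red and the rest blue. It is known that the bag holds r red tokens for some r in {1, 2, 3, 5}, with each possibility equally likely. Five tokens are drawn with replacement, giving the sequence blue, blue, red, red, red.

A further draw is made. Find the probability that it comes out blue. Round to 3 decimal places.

Under each hypothesis, the probability of the observed sequence is: P(data | r = 1) = (5/6)(5/6)(1/6)(1/6)(1/6) = 0.003215; P(data | r = 2) = (4/6)(4/6)(2/6)(2/6)(2/6) = 0.016461; P(data | r = 3) = (3/6)(3/6)(3/6)(3/6)(3/6) = 0.03125; P(data | r = 5) = (1/6)(1/6)(5/6)(5/6)(5/6) = 0.016075.
Multiplying each by its prior: 1/4 · 0.003215 = 0.00080376, 1/4 · 0.016461 = 0.0041152, 1/4 · 0.03125 = 0.0078125, 1/4 · 0.016075 = 0.0040188; these sum to 0.01675.
Dividing through by the total gives posterior P(r = 1 | data) = 0.047985, P(r = 2 | data) = 0.24568, P(r = 3 | data) = 0.46641, P(r = 5 | data) = 0.23992.
Averaging over the posterior, P(blue next | data) = (5/6)(0.047985) + (2/3)(0.24568) + (1/2)(0.46641) + (1/6)(0.23992) = 0.47697.

0.477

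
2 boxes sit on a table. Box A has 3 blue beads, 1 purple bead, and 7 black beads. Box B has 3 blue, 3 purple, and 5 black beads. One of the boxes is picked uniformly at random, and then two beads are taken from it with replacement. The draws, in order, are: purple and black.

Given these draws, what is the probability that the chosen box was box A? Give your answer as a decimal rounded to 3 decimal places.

Under each hypothesis, the probability of the observed sequence is: P(data | box A) = (1/11)(7/11) = 7/121; P(data | box B) = (3/11)(5/11) = 15/121.
Multiplying each by its prior: 1/2 · 7/121 = 7/242, 1/2 · 15/121 = 15/242; with total 1/11.
Therefore the posterior P(box A | data) = (7/242) / (1/11) = 7/22.

0.318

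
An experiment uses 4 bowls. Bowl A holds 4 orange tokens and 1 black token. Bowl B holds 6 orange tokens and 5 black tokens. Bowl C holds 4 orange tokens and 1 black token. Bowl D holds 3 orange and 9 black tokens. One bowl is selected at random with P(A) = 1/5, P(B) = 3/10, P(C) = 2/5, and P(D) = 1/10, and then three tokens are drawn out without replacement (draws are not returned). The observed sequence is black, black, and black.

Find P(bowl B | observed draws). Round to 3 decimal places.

0.323

Under each hypothesis, the probability of the observed sequence is: P(data | bowl A) = (1/5)(0/4) = 0; P(data | bowl B) = (5/11)(4/10)(3/9) = 2/33; P(data | bowl C) = (1/5)(0/4) = 0; P(data | bowl D) = (9/12)(8/11)(7/10) = 21/55.
Multiplying each by its prior: 1/5 · 0 = 0, 3/10 · 2/33 = 1/55, 2/5 · 0 = 0, 1/10 · 21/55 = 21/550; with total 31/550.
Therefore the posterior P(bowl B | data) = (1/55) / (31/550) = 10/31.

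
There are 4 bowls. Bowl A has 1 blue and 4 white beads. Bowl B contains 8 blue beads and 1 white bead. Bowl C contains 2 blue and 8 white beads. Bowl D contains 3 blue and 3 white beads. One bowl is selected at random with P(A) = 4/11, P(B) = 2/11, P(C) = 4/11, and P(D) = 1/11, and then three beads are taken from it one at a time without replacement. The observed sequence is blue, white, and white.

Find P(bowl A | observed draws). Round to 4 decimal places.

0.5088

For each hypothesis, P(data | H) works out to: P(data | bowl A) = (1/5)(4/4)(3/3) = 0.2; P(data | bowl B) = (8/9)(1/8)(0/7) = 0; P(data | bowl C) = (2/10)(8/9)(7/8) = 0.15556; P(data | bowl D) = (3/6)(3/5)(2/4) = 0.15.
The prior-weighted likelihoods are 4/11 · 0.2 = 0.072727, 2/11 · 0 = 0, 4/11 · 0.15556 = 0.056566, 1/11 · 0.15 = 0.013636; summing to 0.14293.
Hence P(bowl A | data) = (0.072727) / (0.14293) = 0.50883.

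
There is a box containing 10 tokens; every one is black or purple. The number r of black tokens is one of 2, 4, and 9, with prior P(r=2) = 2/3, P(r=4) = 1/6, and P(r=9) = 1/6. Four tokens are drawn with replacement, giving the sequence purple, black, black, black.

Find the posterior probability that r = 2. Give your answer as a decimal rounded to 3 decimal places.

0.187

The likelihood of the observed sequence under each hypothesis: P(data | r = 2) = (8/10)(2/10)(2/10)(2/10) = 0.0064; P(data | r = 4) = (6/10)(4/10)(4/10)(4/10) = 0.0384; P(data | r = 9) = (1/10)(9/10)(9/10)(9/10) = 0.0729.
Multiplying each by its prior: 2/3 · 0.0064 = 0.0042667, 1/6 · 0.0384 = 0.0064, 1/6 · 0.0729 = 0.01215; these sum to 0.022817.
Hence P(r = 2 | data) = (0.0042667) / (0.022817) = 0.187.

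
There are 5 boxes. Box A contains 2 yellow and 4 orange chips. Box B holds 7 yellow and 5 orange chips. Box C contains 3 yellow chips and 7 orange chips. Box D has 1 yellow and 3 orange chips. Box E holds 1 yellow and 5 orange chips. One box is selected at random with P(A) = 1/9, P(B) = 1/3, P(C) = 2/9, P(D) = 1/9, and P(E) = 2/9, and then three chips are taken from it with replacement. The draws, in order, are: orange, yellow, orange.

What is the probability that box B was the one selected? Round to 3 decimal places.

0.272

The likelihood of the observed sequence under each hypothesis: P(data | box A) = (4/6)(2/6)(4/6) = 0.14815; P(data | box B) = (5/12)(7/12)(5/12) = 0.10127; P(data | box C) = (7/10)(3/10)(7/10) = 0.147; P(data | box D) = (3/4)(1/4)(3/4) = 0.14062; P(data | box E) = (5/6)(1/6)(5/6) = 0.11574.
Multiplying each by its prior: 1/9 · 0.14815 = 0.016461, 1/3 · 0.10127 = 0.033758, 2/9 · 0.147 = 0.032667, 1/9 · 0.14062 = 0.015625, 2/9 · 0.11574 = 0.02572; summing to 0.12423.
Hence P(box B | data) = (0.033758) / (0.12423) = 0.27173.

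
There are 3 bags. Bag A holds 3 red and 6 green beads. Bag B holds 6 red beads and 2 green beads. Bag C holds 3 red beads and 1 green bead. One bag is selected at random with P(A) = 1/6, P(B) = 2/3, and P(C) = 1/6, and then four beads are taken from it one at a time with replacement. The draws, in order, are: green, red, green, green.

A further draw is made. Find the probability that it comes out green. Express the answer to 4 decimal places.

Under each hypothesis, the probability of the observed sequence is: P(data | bag A) = (6/9)(3/9)(6/9)(6/9) = 0.098765; P(data | bag B) = (2/8)(6/8)(2/8)(2/8) = 0.011719; P(data | bag C) = (1/4)(3/4)(1/4)(1/4) = 0.011719.
Weighting by the prior gives 1/6 · 0.098765 = 0.016461, 2/3 · 0.011719 = 0.0078125, 1/6 · 0.011719 = 0.0019531; summing to 0.026227.
Normalising, the posterior is P(bag A | data) = 0.62764, P(bag B | data) = 0.29789, P(bag C | data) = 0.074471.
The predictive probability is P(green next | data) = (2/3)(0.62764) + (1/4)(0.29789) + (1/4)(0.074471) = 0.51152.

0.5115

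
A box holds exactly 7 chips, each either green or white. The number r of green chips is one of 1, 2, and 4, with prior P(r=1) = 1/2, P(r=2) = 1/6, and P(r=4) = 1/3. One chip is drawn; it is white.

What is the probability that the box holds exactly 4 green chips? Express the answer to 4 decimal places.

0.2069

Compute the likelihood of this draw for each case: P(data | r = 1) = (6/7) = 6/7; P(data | r = 2) = (5/7) = 5/7; P(data | r = 4) = (3/7) = 3/7.
Multiplying each by its prior: 1/2 · 6/7 = 3/7, 1/6 · 5/7 = 5/42, 1/3 · 3/7 = 1/7; summing to 29/42.
Hence P(r = 4 | data) = (1/7) / (29/42) = 6/29.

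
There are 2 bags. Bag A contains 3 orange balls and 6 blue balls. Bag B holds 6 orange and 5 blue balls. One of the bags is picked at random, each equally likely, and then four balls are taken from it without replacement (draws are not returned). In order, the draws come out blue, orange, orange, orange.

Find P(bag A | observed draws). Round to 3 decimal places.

0.136

The likelihood of the observed sequence under each hypothesis: P(data | bag A) = (6/9)(3/8)(2/7)(1/6) = 1/84; P(data | bag B) = (5/11)(6/10)(5/9)(4/8) = 5/66.
Weighting by the prior gives 1/2 · 1/84 = 1/168, 1/2 · 5/66 = 5/132; with total 27/616.
Therefore the posterior P(bag A | data) = (1/168) / (27/616) = 11/81.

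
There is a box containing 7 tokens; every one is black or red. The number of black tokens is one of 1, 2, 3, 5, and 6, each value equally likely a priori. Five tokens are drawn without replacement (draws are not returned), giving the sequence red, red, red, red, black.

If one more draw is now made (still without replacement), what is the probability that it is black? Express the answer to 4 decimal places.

For each hypothesis, P(data | H) works out to: P(data | r = 1) = (6/7)(5/6)(4/5)(3/4)(1/3) = 1/7; P(data | r = 2) = (5/7)(4/6)(3/5)(2/4)(2/3) = 2/21; P(data | r = 3) = (4/7)(3/6)(2/5)(1/4)(3/3) = 1/35; P(data | r = 5) = (2/7)(1/6)(0/5) = 0; P(data | r = 6) = (1/7)(0/6) = 0.
The prior-weighted likelihoods are 1/5 · 1/7 = 1/35, 1/5 · 2/21 = 2/105, 1/5 · 1/35 = 1/175, 1/5 · 0 = 0, 1/5 · 0 = 0; these sum to 4/75.
Dividing through by the total gives posterior P(r = 1 | data) = 15/28, P(r = 2 | data) = 5/14, P(r = 3 | data) = 3/28, P(r = 5 | data) = 0, P(r = 6 | data) = 0.
Averaging over the posterior, P(black next | data) = (0)(15/28) + (1/2)(5/14) + (1)(3/28) = 2/7.

0.2857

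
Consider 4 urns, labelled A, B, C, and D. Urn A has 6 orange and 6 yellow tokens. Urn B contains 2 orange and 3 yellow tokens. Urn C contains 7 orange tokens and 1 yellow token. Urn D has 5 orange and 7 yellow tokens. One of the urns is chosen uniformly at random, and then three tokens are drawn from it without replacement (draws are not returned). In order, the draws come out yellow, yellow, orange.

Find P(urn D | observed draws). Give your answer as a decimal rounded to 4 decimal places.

Compute the likelihood of the observed sequence for each case: P(data | urn A) = (6/12)(5/11)(6/10) = 3/22; P(data | urn B) = (3/5)(2/4)(2/3) = 1/5; P(data | urn C) = (1/8)(0/7) = 0; P(data | urn D) = (7/12)(6/11)(5/10) = 7/44.
Multiplying each by its prior: 1/4 · 3/22 = 3/88, 1/4 · 1/5 = 1/20, 1/4 · 0 = 0, 1/4 · 7/44 = 7/176; these sum to 109/880.
So P(urn D | data) = (7/176) / (109/880) = 35/109.

0.3211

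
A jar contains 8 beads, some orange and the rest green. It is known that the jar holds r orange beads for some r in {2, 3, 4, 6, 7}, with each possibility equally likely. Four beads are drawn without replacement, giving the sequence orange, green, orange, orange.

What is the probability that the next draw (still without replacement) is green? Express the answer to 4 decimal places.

For each hypothesis, P(data | H) works out to: P(data | r = 2) = (2/8)(6/7)(1/6)(0/5) = 0; P(data | r = 3) = (3/8)(5/7)(2/6)(1/5) = 1/56; P(data | r = 4) = (4/8)(4/7)(3/6)(2/5) = 2/35; P(data | r = 6) = (6/8)(2/7)(5/6)(4/5) = 1/7; P(data | r = 7) = (7/8)(1/7)(6/6)(5/5) = 1/8.
The prior-weighted likelihoods are 1/5 · 0 = 0, 1/5 · 1/56 = 1/280, 1/5 · 2/35 = 2/175, 1/5 · 1/7 = 1/35, 1/5 · 1/8 = 1/40; these sum to 12/175.
Normalising, the posterior is P(r = 2 | data) = 0, P(r = 3 | data) = 5/96, P(r = 4 | data) = 1/6, P(r = 6 | data) = 5/12, P(r = 7 | data) = 35/96.
The predictive probability is P(green next | data) = (1)(5/96) + (3/4)(1/6) + (1/4)(5/12) + (0)(35/96) = 9/32.

0.2813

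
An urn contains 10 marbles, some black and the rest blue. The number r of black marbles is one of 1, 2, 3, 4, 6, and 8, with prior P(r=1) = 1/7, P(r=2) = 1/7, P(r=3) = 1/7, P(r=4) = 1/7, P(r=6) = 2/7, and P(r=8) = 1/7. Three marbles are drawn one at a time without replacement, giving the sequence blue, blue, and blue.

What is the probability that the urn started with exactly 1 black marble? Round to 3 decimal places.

Under each hypothesis, the probability of the observed sequence is: P(data | r = 1) = (9/10)(8/9)(7/8) = 7/10; P(data | r = 2) = (8/10)(7/9)(6/8) = 7/15; P(data | r = 3) = (7/10)(6/9)(5/8) = 7/24; P(data | r = 4) = (6/10)(5/9)(4/8) = 1/6; P(data | r = 6) = (4/10)(3/9)(2/8) = 1/30; P(data | r = 8) = (2/10)(1/9)(0/8) = 0.
Weighting by the prior gives 1/7 · 7/10 = 1/10, 1/7 · 7/15 = 1/15, 1/7 · 7/24 = 1/24, 1/7 · 1/6 = 1/42, 2/7 · 1/30 = 1/105, 1/7 · 0 = 0; with total 29/120.
Therefore the posterior P(r = 1 | data) = (1/10) / (29/120) = 12/29.

0.414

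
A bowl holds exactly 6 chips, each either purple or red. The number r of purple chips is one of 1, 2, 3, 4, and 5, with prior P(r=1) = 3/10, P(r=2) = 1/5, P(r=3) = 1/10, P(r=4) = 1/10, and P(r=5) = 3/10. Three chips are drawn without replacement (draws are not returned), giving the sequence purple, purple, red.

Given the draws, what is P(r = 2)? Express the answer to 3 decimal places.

0.136

Compute the likelihood of the observed sequence for each case: P(data | r = 1) = (1/6)(0/5) = 0; P(data | r = 2) = (2/6)(1/5)(4/4) = 1/15; P(data | r = 3) = (3/6)(2/5)(3/4) = 3/20; P(data | r = 4) = (4/6)(3/5)(2/4) = 1/5; P(data | r = 5) = (5/6)(4/5)(1/4) = 1/6.
Multiplying each by its prior: 3/10 · 0 = 0, 1/5 · 1/15 = 1/75, 1/10 · 3/20 = 3/200, 1/10 · 1/5 = 1/50, 3/10 · 1/6 = 1/20; with total 59/600.
Hence P(r = 2 | data) = (1/75) / (59/600) = 8/59.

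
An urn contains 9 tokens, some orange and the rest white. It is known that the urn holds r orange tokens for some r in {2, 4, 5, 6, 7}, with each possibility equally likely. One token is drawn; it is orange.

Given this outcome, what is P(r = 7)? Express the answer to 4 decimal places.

0.2917

The likelihood of this draw under each hypothesis: P(data | r = 2) = (2/9) = 2/9; P(data | r = 4) = (4/9) = 4/9; P(data | r = 5) = (5/9) = 5/9; P(data | r = 6) = (6/9) = 2/3; P(data | r = 7) = (7/9) = 7/9.
Multiplying each by its prior: 1/5 · 2/9 = 2/45, 1/5 · 4/9 = 4/45, 1/5 · 5/9 = 1/9, 1/5 · 2/3 = 2/15, 1/5 · 7/9 = 7/45; summing to 8/15.
By Bayes' rule, P(r = 7 | data) = (7/45) / (8/15) = 7/24.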